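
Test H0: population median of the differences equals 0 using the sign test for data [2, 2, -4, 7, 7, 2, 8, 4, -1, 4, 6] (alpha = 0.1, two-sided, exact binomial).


Step 1: Discard zero differences. Original n = 11; n_eff = number of nonzero differences = 11.
Nonzero differences (with sign): +2, +2, -4, +7, +7, +2, +8, +4, -1, +4, +6
Step 2: Count signs: positive = 9, negative = 2.
Step 3: Under H0: P(positive) = 0.5, so the number of positives S ~ Bin(11, 0.5).
Step 4: Two-sided exact p-value = sum of Bin(11,0.5) probabilities at or below the observed probability = 0.065430.
Step 5: alpha = 0.1. reject H0.

n_eff = 11, pos = 9, neg = 2, p = 0.065430, reject H0.


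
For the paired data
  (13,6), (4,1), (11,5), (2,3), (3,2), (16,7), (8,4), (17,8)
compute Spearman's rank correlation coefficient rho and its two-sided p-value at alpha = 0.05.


Step 1: Rank x and y separately (midranks; no ties here).
rank(x): 13->6, 4->3, 11->5, 2->1, 3->2, 16->7, 8->4, 17->8
rank(y): 6->6, 1->1, 5->5, 3->3, 2->2, 7->7, 4->4, 8->8
Step 2: d_i = R_x(i) - R_y(i); compute d_i^2.
  (6-6)^2=0, (3-1)^2=4, (5-5)^2=0, (1-3)^2=4, (2-2)^2=0, (7-7)^2=0, (4-4)^2=0, (8-8)^2=0
sum(d^2) = 8.
Step 3: rho = 1 - 6*8 / (8*(8^2 - 1)) = 1 - 48/504 = 0.904762.
Step 4: Under H0, t = rho * sqrt((n-2)/(1-rho^2)) = 5.2034 ~ t(6).
Step 5: Two-sided p-value from the t-distribution with 6 df = 0.002008.
Step 6: alpha = 0.05. reject H0.

rho = 0.9048, p = 0.002008, reject H0 at alpha = 0.05.


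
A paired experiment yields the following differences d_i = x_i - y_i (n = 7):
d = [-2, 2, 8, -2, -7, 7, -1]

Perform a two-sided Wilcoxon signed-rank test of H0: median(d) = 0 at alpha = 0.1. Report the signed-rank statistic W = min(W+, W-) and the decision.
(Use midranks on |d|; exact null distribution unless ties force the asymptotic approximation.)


Step 1: Drop any zero differences (none here) and take |d_i|.
|d| = [2, 2, 8, 2, 7, 7, 1]
Step 2: Midrank |d_i| (ties get averaged ranks).
ranks: |2|->3, |2|->3, |8|->7, |2|->3, |7|->5.5, |7|->5.5, |1|->1
Step 3: Attach original signs; sum ranks with positive sign and with negative sign.
W+ = 3 + 7 + 5.5 = 15.5
W- = 3 + 3 + 5.5 + 1 = 12.5
(Check: W+ + W- = 28 should equal n(n+1)/2 = 28.)
Step 4: Test statistic W = min(W+, W-) = 12.5.
Step 5: Ties in |d|, so use the tie-corrected normal approximation.
        E[W] = n(n+1)/4 = 7*8/4 = 14.
        Tie groups: |d|=2 (t=3), |d|=7 (t=2); sum(t^3 - t) = 30.
        Var[W] = n(n+1)(2n+1)/24 - sum(t^3-t)/48 = 840/24 - 30/48 = 34.375.
        z = (W - E[W]) / sqrt(Var[W]) = (12.5 - 14) / 5.8630 = -0.2558.
        Two-sided p = 2*Phi(z) = 0.798074.
Step 6: alpha = 0.1. fail to reject H0.

W+ = 15.5, W- = 12.5, W = min = 12.5, p = 0.798074, fail to reject H0.


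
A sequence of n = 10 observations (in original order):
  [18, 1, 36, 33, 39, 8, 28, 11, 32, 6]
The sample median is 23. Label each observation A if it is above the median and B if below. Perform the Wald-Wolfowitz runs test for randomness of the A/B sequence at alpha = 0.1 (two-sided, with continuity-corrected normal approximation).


Step 1: Compute median = 23; label A = above, B = below.
Labels in order: BBAAABABAB  (n_A = 5, n_B = 5)
Step 2: Count runs R = 7.
Step 3: Under H0 (random ordering), E[R] = 2*n_A*n_B/(n_A+n_B) + 1 = 2*5*5/10 + 1 = 6.0000.
        Var[R] = 2*n_A*n_B*(2*n_A*n_B - n_A - n_B) / ((n_A+n_B)^2 * (n_A+n_B-1)) = 2000/900 = 2.2222.
        SD[R] = 1.4907.
Step 4: Continuity-corrected z = (R - 0.5 - E[R]) / SD[R] = (7 - 0.5 - 6.0000) / 1.4907 = 0.3354.
Step 5: Two-sided p-value via normal approximation = 2*(1 - Phi(|z|)) = 0.737316.
Step 6: alpha = 0.1. fail to reject H0.

R = 7, z = 0.3354, p = 0.737316, fail to reject H0.


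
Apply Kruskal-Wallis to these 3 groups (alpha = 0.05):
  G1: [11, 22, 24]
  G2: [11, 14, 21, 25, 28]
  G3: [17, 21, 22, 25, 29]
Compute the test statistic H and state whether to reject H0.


Step 1: Combine all N = 13 observations and assign midranks.
sorted (value, group, rank): (11,G1,1.5), (11,G2,1.5), (14,G2,3), (17,G3,4), (21,G2,5.5), (21,G3,5.5), (22,G1,7.5), (22,G3,7.5), (24,G1,9), (25,G2,10.5), (25,G3,10.5), (28,G2,12), (29,G3,13)
Step 2: Sum ranks within each group.
R_1 = 18 (n_1 = 3)
R_2 = 32.5 (n_2 = 5)
R_3 = 40.5 (n_3 = 5)
Step 3: H = 12/(N(N+1)) * sum(R_i^2/n_i) - 3(N+1)
     = 12/(13*14) * (18^2/3 + 32.5^2/5 + 40.5^2/5) - 3*14
     = 0.065934 * 647.3 - 42
     = 0.679121.
Step 4: Ties present; correction factor C = 1 - 24/(13^3 - 13) = 0.989011. Corrected H = 0.679121 / 0.989011 = 0.686667.
Step 5: Under H0, H ~ chi^2(2); p-value = 0.709402.
Step 6: alpha = 0.05. fail to reject H0.

H = 0.6867, df = 2, p = 0.709402, fail to reject H0.


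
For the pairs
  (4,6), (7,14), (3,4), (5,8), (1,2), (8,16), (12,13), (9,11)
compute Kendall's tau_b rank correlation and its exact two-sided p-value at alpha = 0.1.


Step 1: Enumerate the 28 unordered pairs (i,j) with i<j and classify each by sign(x_j-x_i) * sign(y_j-y_i).
  (1,2):dx=+3,dy=+8->C; (1,3):dx=-1,dy=-2->C; (1,4):dx=+1,dy=+2->C; (1,5):dx=-3,dy=-4->C
  (1,6):dx=+4,dy=+10->C; (1,7):dx=+8,dy=+7->C; (1,8):dx=+5,dy=+5->C; (2,3):dx=-4,dy=-10->C
  (2,4):dx=-2,dy=-6->C; (2,5):dx=-6,dy=-12->C; (2,6):dx=+1,dy=+2->C; (2,7):dx=+5,dy=-1->D
  (2,8):dx=+2,dy=-3->D; (3,4):dx=+2,dy=+4->C; (3,5):dx=-2,dy=-2->C; (3,6):dx=+5,dy=+12->C
  (3,7):dx=+9,dy=+9->C; (3,8):dx=+6,dy=+7->C; (4,5):dx=-4,dy=-6->C; (4,6):dx=+3,dy=+8->C
  (4,7):dx=+7,dy=+5->C; (4,8):dx=+4,dy=+3->C; (5,6):dx=+7,dy=+14->C; (5,7):dx=+11,dy=+11->C
  (5,8):dx=+8,dy=+9->C; (6,7):dx=+4,dy=-3->D; (6,8):dx=+1,dy=-5->D; (7,8):dx=-3,dy=-2->C
Step 2: C = 24, D = 4, total pairs = 28.
Step 3: tau = (C - D)/(n(n-1)/2) = (24 - 4)/28 = 0.714286.
Step 4: Exact two-sided p-value (enumerate n! = 40320 permutations of y under H0): p = 0.014137.
Step 5: alpha = 0.1. reject H0.

tau_b = 0.7143 (C=24, D=4), p = 0.014137, reject H0.


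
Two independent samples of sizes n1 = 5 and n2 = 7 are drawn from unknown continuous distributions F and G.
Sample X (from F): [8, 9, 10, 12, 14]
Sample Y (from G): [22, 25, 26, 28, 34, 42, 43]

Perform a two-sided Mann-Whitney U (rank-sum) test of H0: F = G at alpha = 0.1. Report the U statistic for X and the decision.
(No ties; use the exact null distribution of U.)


Step 1: Combine and sort all 12 observations; assign midranks.
sorted (value, group): (8,X), (9,X), (10,X), (12,X), (14,X), (22,Y), (25,Y), (26,Y), (28,Y), (34,Y), (42,Y), (43,Y)
ranks: 8->1, 9->2, 10->3, 12->4, 14->5, 22->6, 25->7, 26->8, 28->9, 34->10, 42->11, 43->12
Step 2: Rank sum for X: R1 = 1 + 2 + 3 + 4 + 5 = 15.
Step 3: U_X = R1 - n1(n1+1)/2 = 15 - 5*6/2 = 15 - 15 = 0.
       U_Y = n1*n2 - U_X = 35 - 0 = 35.
Step 4: No ties, so the exact null distribution of U (based on enumerating the C(12,5) = 792 equally likely rank assignments) gives the two-sided p-value.
Step 5: p-value = 0.002525; compare to alpha = 0.1. reject H0.

U_X = 0, p = 0.002525, reject H0 at alpha = 0.1.


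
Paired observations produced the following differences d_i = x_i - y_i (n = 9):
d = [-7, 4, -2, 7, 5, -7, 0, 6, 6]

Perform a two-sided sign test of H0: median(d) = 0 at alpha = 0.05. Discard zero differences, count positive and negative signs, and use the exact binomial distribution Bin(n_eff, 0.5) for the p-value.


Step 1: Discard zero differences. Original n = 9; n_eff = number of nonzero differences = 8.
Nonzero differences (with sign): -7, +4, -2, +7, +5, -7, +6, +6
Step 2: Count signs: positive = 5, negative = 3.
Step 3: Under H0: P(positive) = 0.5, so the number of positives S ~ Bin(8, 0.5).
Step 4: Two-sided exact p-value = sum of Bin(8,0.5) probabilities at or below the observed probability = 0.726562.
Step 5: alpha = 0.05. fail to reject H0.

n_eff = 8, pos = 5, neg = 3, p = 0.726562, fail to reject H0.


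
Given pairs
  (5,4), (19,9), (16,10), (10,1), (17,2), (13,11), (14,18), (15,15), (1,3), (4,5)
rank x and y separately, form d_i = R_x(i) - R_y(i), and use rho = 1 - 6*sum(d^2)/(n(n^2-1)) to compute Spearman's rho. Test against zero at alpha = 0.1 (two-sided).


Step 1: Rank x and y separately (midranks; no ties here).
rank(x): 5->3, 19->10, 16->8, 10->4, 17->9, 13->5, 14->6, 15->7, 1->1, 4->2
rank(y): 4->4, 9->6, 10->7, 1->1, 2->2, 11->8, 18->10, 15->9, 3->3, 5->5
Step 2: d_i = R_x(i) - R_y(i); compute d_i^2.
  (3-4)^2=1, (10-6)^2=16, (8-7)^2=1, (4-1)^2=9, (9-2)^2=49, (5-8)^2=9, (6-10)^2=16, (7-9)^2=4, (1-3)^2=4, (2-5)^2=9
sum(d^2) = 118.
Step 3: rho = 1 - 6*118 / (10*(10^2 - 1)) = 1 - 708/990 = 0.284848.
Step 4: Under H0, t = rho * sqrt((n-2)/(1-rho^2)) = 0.8405 ~ t(8).
Step 5: Two-sided p-value from the t-distribution with 8 df = 0.425038.
Step 6: alpha = 0.1. fail to reject H0.

rho = 0.2848, p = 0.425038, fail to reject H0 at alpha = 0.1.


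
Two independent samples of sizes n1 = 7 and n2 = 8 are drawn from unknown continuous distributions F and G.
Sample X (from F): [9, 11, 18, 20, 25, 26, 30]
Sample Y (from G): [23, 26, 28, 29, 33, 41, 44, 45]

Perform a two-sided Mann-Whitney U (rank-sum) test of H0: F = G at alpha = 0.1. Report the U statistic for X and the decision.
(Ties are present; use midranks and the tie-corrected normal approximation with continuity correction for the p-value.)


Step 1: Combine and sort all 15 observations; assign midranks.
sorted (value, group): (9,X), (11,X), (18,X), (20,X), (23,Y), (25,X), (26,X), (26,Y), (28,Y), (29,Y), (30,X), (33,Y), (41,Y), (44,Y), (45,Y)
ranks: 9->1, 11->2, 18->3, 20->4, 23->5, 25->6, 26->7.5, 26->7.5, 28->9, 29->10, 30->11, 33->12, 41->13, 44->14, 45->15
Step 2: Rank sum for X: R1 = 1 + 2 + 3 + 4 + 6 + 7.5 + 11 = 34.5.
Step 3: U_X = R1 - n1(n1+1)/2 = 34.5 - 7*8/2 = 34.5 - 28 = 6.5.
       U_Y = n1*n2 - U_X = 56 - 6.5 = 49.5.
Step 4: Ties are present, so use the tie-corrected normal approximation (with continuity correction) for the p-value.
Step 5: p-value = 0.014997; compare to alpha = 0.1. reject H0.

U_X = 6.5, p = 0.014997, reject H0 at alpha = 0.1.


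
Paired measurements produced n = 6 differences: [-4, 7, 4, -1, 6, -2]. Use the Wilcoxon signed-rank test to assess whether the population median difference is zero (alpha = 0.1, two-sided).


Step 1: Drop any zero differences (none here) and take |d_i|.
|d| = [4, 7, 4, 1, 6, 2]
Step 2: Midrank |d_i| (ties get averaged ranks).
ranks: |4|->3.5, |7|->6, |4|->3.5, |1|->1, |6|->5, |2|->2
Step 3: Attach original signs; sum ranks with positive sign and with negative sign.
W+ = 6 + 3.5 + 5 = 14.5
W- = 3.5 + 1 + 2 = 6.5
(Check: W+ + W- = 21 should equal n(n+1)/2 = 21.)
Step 4: Test statistic W = min(W+, W-) = 6.5.
Step 5: Ties in |d|, so use the tie-corrected normal approximation.
        E[W] = n(n+1)/4 = 6*7/4 = 10.5.
        Tie groups: |d|=4 (t=2); sum(t^3 - t) = 6.
        Var[W] = n(n+1)(2n+1)/24 - sum(t^3-t)/48 = 546/24 - 6/48 = 22.625.
        z = (W - E[W]) / sqrt(Var[W]) = (6.5 - 10.5) / 4.7566 = -0.8409.
        Two-sided p = 2*Phi(z) = 0.400381.
Step 6: alpha = 0.1. fail to reject H0.

W+ = 14.5, W- = 6.5, W = min = 6.5, p = 0.400381, fail to reject H0.


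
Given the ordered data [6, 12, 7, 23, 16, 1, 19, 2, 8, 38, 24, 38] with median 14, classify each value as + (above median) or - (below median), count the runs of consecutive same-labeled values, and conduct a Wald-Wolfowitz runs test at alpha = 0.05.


Step 1: Compute median = 14; label A = above, B = below.
Labels in order: BBBAABABBAAA  (n_A = 6, n_B = 6)
Step 2: Count runs R = 6.
Step 3: Under H0 (random ordering), E[R] = 2*n_A*n_B/(n_A+n_B) + 1 = 2*6*6/12 + 1 = 7.0000.
        Var[R] = 2*n_A*n_B*(2*n_A*n_B - n_A - n_B) / ((n_A+n_B)^2 * (n_A+n_B-1)) = 4320/1584 = 2.7273.
        SD[R] = 1.6514.
Step 4: Continuity-corrected z = (R + 0.5 - E[R]) / SD[R] = (6 + 0.5 - 7.0000) / 1.6514 = -0.3028.
Step 5: Two-sided p-value via normal approximation = 2*(1 - Phi(|z|)) = 0.762069.
Step 6: alpha = 0.05. fail to reject H0.

R = 6, z = -0.3028, p = 0.762069, fail to reject H0.


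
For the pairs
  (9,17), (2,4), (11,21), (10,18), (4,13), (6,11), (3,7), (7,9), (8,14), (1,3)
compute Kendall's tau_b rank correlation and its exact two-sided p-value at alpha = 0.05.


Step 1: Enumerate the 45 unordered pairs (i,j) with i<j and classify each by sign(x_j-x_i) * sign(y_j-y_i).
  (1,2):dx=-7,dy=-13->C; (1,3):dx=+2,dy=+4->C; (1,4):dx=+1,dy=+1->C; (1,5):dx=-5,dy=-4->C
  (1,6):dx=-3,dy=-6->C; (1,7):dx=-6,dy=-10->C; (1,8):dx=-2,dy=-8->C; (1,9):dx=-1,dy=-3->C
  (1,10):dx=-8,dy=-14->C; (2,3):dx=+9,dy=+17->C; (2,4):dx=+8,dy=+14->C; (2,5):dx=+2,dy=+9->C
  (2,6):dx=+4,dy=+7->C; (2,7):dx=+1,dy=+3->C; (2,8):dx=+5,dy=+5->C; (2,9):dx=+6,dy=+10->C
  (2,10):dx=-1,dy=-1->C; (3,4):dx=-1,dy=-3->C; (3,5):dx=-7,dy=-8->C; (3,6):dx=-5,dy=-10->C
  (3,7):dx=-8,dy=-14->C; (3,8):dx=-4,dy=-12->C; (3,9):dx=-3,dy=-7->C; (3,10):dx=-10,dy=-18->C
  (4,5):dx=-6,dy=-5->C; (4,6):dx=-4,dy=-7->C; (4,7):dx=-7,dy=-11->C; (4,8):dx=-3,dy=-9->C
  (4,9):dx=-2,dy=-4->C; (4,10):dx=-9,dy=-15->C; (5,6):dx=+2,dy=-2->D; (5,7):dx=-1,dy=-6->C
  (5,8):dx=+3,dy=-4->D; (5,9):dx=+4,dy=+1->C; (5,10):dx=-3,dy=-10->C; (6,7):dx=-3,dy=-4->C
  (6,8):dx=+1,dy=-2->D; (6,9):dx=+2,dy=+3->C; (6,10):dx=-5,dy=-8->C; (7,8):dx=+4,dy=+2->C
  (7,9):dx=+5,dy=+7->C; (7,10):dx=-2,dy=-4->C; (8,9):dx=+1,dy=+5->C; (8,10):dx=-6,dy=-6->C
  (9,10):dx=-7,dy=-11->C
Step 2: C = 42, D = 3, total pairs = 45.
Step 3: tau = (C - D)/(n(n-1)/2) = (42 - 3)/45 = 0.866667.
Step 4: Exact two-sided p-value (enumerate n! = 3628800 permutations of y under H0): p = 0.000115.
Step 5: alpha = 0.05. reject H0.

tau_b = 0.8667 (C=42, D=3), p = 0.000115, reject H0.


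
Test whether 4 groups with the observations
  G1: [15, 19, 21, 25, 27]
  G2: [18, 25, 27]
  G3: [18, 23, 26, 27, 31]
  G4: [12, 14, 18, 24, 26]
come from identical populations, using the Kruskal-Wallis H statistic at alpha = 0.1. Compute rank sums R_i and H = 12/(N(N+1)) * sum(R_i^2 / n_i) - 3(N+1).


Step 1: Combine all N = 18 observations and assign midranks.
sorted (value, group, rank): (12,G4,1), (14,G4,2), (15,G1,3), (18,G2,5), (18,G3,5), (18,G4,5), (19,G1,7), (21,G1,8), (23,G3,9), (24,G4,10), (25,G1,11.5), (25,G2,11.5), (26,G3,13.5), (26,G4,13.5), (27,G1,16), (27,G2,16), (27,G3,16), (31,G3,18)
Step 2: Sum ranks within each group.
R_1 = 45.5 (n_1 = 5)
R_2 = 32.5 (n_2 = 3)
R_3 = 61.5 (n_3 = 5)
R_4 = 31.5 (n_4 = 5)
Step 3: H = 12/(N(N+1)) * sum(R_i^2/n_i) - 3(N+1)
     = 12/(18*19) * (45.5^2/5 + 32.5^2/3 + 61.5^2/5 + 31.5^2/5) - 3*19
     = 0.035088 * 1721.03 - 57
     = 3.387135.
Step 4: Ties present; correction factor C = 1 - 60/(18^3 - 18) = 0.989680. Corrected H = 3.387135 / 0.989680 = 3.422454.
Step 5: Under H0, H ~ chi^2(3); p-value = 0.330960.
Step 6: alpha = 0.1. fail to reject H0.

H = 3.4225, df = 3, p = 0.330960, fail to reject H0.


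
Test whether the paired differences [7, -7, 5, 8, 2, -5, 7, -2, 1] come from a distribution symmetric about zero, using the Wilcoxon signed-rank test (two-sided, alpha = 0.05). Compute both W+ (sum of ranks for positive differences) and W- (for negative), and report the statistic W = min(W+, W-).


Step 1: Drop any zero differences (none here) and take |d_i|.
|d| = [7, 7, 5, 8, 2, 5, 7, 2, 1]
Step 2: Midrank |d_i| (ties get averaged ranks).
ranks: |7|->7, |7|->7, |5|->4.5, |8|->9, |2|->2.5, |5|->4.5, |7|->7, |2|->2.5, |1|->1
Step 3: Attach original signs; sum ranks with positive sign and with negative sign.
W+ = 7 + 4.5 + 9 + 2.5 + 7 + 1 = 31
W- = 7 + 4.5 + 2.5 = 14
(Check: W+ + W- = 45 should equal n(n+1)/2 = 45.)
Step 4: Test statistic W = min(W+, W-) = 14.
Step 5: Ties in |d|, so use the tie-corrected normal approximation.
        E[W] = n(n+1)/4 = 9*10/4 = 22.5.
        Tie groups: |d|=2 (t=2), |d|=5 (t=2), |d|=7 (t=3); sum(t^3 - t) = 36.
        Var[W] = n(n+1)(2n+1)/24 - sum(t^3-t)/48 = 1710/24 - 36/48 = 70.5.
        z = (W - E[W]) / sqrt(Var[W]) = (14 - 22.5) / 8.3964 = -1.0123.
        Two-sided p = 2*Phi(z) = 0.311378.
Step 6: alpha = 0.05. fail to reject H0.

W+ = 31, W- = 14, W = min = 14, p = 0.311378, fail to reject H0.


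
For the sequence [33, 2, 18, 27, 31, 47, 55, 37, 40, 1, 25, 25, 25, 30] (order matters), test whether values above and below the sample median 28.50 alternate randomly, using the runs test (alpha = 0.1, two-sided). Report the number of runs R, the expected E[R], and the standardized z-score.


Step 1: Compute median = 28.50; label A = above, B = below.
Labels in order: ABBBAAAAABBBBA  (n_A = 7, n_B = 7)
Step 2: Count runs R = 5.
Step 3: Under H0 (random ordering), E[R] = 2*n_A*n_B/(n_A+n_B) + 1 = 2*7*7/14 + 1 = 8.0000.
        Var[R] = 2*n_A*n_B*(2*n_A*n_B - n_A - n_B) / ((n_A+n_B)^2 * (n_A+n_B-1)) = 8232/2548 = 3.2308.
        SD[R] = 1.7974.
Step 4: Continuity-corrected z = (R + 0.5 - E[R]) / SD[R] = (5 + 0.5 - 8.0000) / 1.7974 = -1.3909.
Step 5: Two-sided p-value via normal approximation = 2*(1 - Phi(|z|)) = 0.164264.
Step 6: alpha = 0.1. fail to reject H0.

R = 5, z = -1.3909, p = 0.164264, fail to reject H0.


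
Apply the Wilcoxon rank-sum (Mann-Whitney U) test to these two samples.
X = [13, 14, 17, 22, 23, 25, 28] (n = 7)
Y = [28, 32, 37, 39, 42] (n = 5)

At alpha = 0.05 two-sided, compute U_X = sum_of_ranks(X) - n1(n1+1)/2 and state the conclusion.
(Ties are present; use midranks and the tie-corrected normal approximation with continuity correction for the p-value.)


Step 1: Combine and sort all 12 observations; assign midranks.
sorted (value, group): (13,X), (14,X), (17,X), (22,X), (23,X), (25,X), (28,X), (28,Y), (32,Y), (37,Y), (39,Y), (42,Y)
ranks: 13->1, 14->2, 17->3, 22->4, 23->5, 25->6, 28->7.5, 28->7.5, 32->9, 37->10, 39->11, 42->12
Step 2: Rank sum for X: R1 = 1 + 2 + 3 + 4 + 5 + 6 + 7.5 = 28.5.
Step 3: U_X = R1 - n1(n1+1)/2 = 28.5 - 7*8/2 = 28.5 - 28 = 0.5.
       U_Y = n1*n2 - U_X = 35 - 0.5 = 34.5.
Step 4: Ties are present, so use the tie-corrected normal approximation (with continuity correction) for the p-value.
Step 5: p-value = 0.007268; compare to alpha = 0.05. reject H0.

U_X = 0.5, p = 0.007268, reject H0 at alpha = 0.05.


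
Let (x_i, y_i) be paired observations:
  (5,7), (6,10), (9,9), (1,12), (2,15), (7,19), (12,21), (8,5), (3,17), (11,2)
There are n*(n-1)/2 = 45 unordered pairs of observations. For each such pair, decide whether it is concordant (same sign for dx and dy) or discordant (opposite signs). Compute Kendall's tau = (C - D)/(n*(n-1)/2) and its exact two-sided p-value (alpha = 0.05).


Step 1: Enumerate the 45 unordered pairs (i,j) with i<j and classify each by sign(x_j-x_i) * sign(y_j-y_i).
  (1,2):dx=+1,dy=+3->C; (1,3):dx=+4,dy=+2->C; (1,4):dx=-4,dy=+5->D; (1,5):dx=-3,dy=+8->D
  (1,6):dx=+2,dy=+12->C; (1,7):dx=+7,dy=+14->C; (1,8):dx=+3,dy=-2->D; (1,9):dx=-2,dy=+10->D
  (1,10):dx=+6,dy=-5->D; (2,3):dx=+3,dy=-1->D; (2,4):dx=-5,dy=+2->D; (2,5):dx=-4,dy=+5->D
  (2,6):dx=+1,dy=+9->C; (2,7):dx=+6,dy=+11->C; (2,8):dx=+2,dy=-5->D; (2,9):dx=-3,dy=+7->D
  (2,10):dx=+5,dy=-8->D; (3,4):dx=-8,dy=+3->D; (3,5):dx=-7,dy=+6->D; (3,6):dx=-2,dy=+10->D
  (3,7):dx=+3,dy=+12->C; (3,8):dx=-1,dy=-4->C; (3,9):dx=-6,dy=+8->D; (3,10):dx=+2,dy=-7->D
  (4,5):dx=+1,dy=+3->C; (4,6):dx=+6,dy=+7->C; (4,7):dx=+11,dy=+9->C; (4,8):dx=+7,dy=-7->D
  (4,9):dx=+2,dy=+5->C; (4,10):dx=+10,dy=-10->D; (5,6):dx=+5,dy=+4->C; (5,7):dx=+10,dy=+6->C
  (5,8):dx=+6,dy=-10->D; (5,9):dx=+1,dy=+2->C; (5,10):dx=+9,dy=-13->D; (6,7):dx=+5,dy=+2->C
  (6,8):dx=+1,dy=-14->D; (6,9):dx=-4,dy=-2->C; (6,10):dx=+4,dy=-17->D; (7,8):dx=-4,dy=-16->C
  (7,9):dx=-9,dy=-4->C; (7,10):dx=-1,dy=-19->C; (8,9):dx=-5,dy=+12->D; (8,10):dx=+3,dy=-3->D
  (9,10):dx=+8,dy=-15->D
Step 2: C = 20, D = 25, total pairs = 45.
Step 3: tau = (C - D)/(n(n-1)/2) = (20 - 25)/45 = -0.111111.
Step 4: Exact two-sided p-value (enumerate n! = 3628800 permutations of y under H0): p = 0.727490.
Step 5: alpha = 0.05. fail to reject H0.

tau_b = -0.1111 (C=20, D=25), p = 0.727490, fail to reject H0.


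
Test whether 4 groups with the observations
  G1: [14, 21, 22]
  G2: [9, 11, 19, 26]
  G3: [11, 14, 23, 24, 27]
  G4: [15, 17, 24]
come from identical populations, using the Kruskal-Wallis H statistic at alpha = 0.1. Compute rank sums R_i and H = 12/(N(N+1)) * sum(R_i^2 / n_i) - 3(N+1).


Step 1: Combine all N = 15 observations and assign midranks.
sorted (value, group, rank): (9,G2,1), (11,G2,2.5), (11,G3,2.5), (14,G1,4.5), (14,G3,4.5), (15,G4,6), (17,G4,7), (19,G2,8), (21,G1,9), (22,G1,10), (23,G3,11), (24,G3,12.5), (24,G4,12.5), (26,G2,14), (27,G3,15)
Step 2: Sum ranks within each group.
R_1 = 23.5 (n_1 = 3)
R_2 = 25.5 (n_2 = 4)
R_3 = 45.5 (n_3 = 5)
R_4 = 25.5 (n_4 = 3)
Step 3: H = 12/(N(N+1)) * sum(R_i^2/n_i) - 3(N+1)
     = 12/(15*16) * (23.5^2/3 + 25.5^2/4 + 45.5^2/5 + 25.5^2/3) - 3*16
     = 0.050000 * 977.446 - 48
     = 0.872292.
Step 4: Ties present; correction factor C = 1 - 18/(15^3 - 15) = 0.994643. Corrected H = 0.872292 / 0.994643 = 0.876990.
Step 5: Under H0, H ~ chi^2(3); p-value = 0.830977.
Step 6: alpha = 0.1. fail to reject H0.

H = 0.8770, df = 3, p = 0.830977, fail to reject H0.


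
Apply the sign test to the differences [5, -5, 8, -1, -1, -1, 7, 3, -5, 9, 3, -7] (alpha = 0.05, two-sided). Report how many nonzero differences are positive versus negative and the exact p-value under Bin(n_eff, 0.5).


Step 1: Discard zero differences. Original n = 12; n_eff = number of nonzero differences = 12.
Nonzero differences (with sign): +5, -5, +8, -1, -1, -1, +7, +3, -5, +9, +3, -7
Step 2: Count signs: positive = 6, negative = 6.
Step 3: Under H0: P(positive) = 0.5, so the number of positives S ~ Bin(12, 0.5).
Step 4: Two-sided exact p-value = sum of Bin(12,0.5) probabilities at or below the observed probability = 1.000000.
Step 5: alpha = 0.05. fail to reject H0.

n_eff = 12, pos = 6, neg = 6, p = 1.000000, fail to reject H0.


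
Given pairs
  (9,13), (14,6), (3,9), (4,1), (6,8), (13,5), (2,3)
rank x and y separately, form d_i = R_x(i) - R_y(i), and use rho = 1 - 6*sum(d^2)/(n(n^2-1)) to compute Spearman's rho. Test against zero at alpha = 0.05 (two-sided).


Step 1: Rank x and y separately (midranks; no ties here).
rank(x): 9->5, 14->7, 3->2, 4->3, 6->4, 13->6, 2->1
rank(y): 13->7, 6->4, 9->6, 1->1, 8->5, 5->3, 3->2
Step 2: d_i = R_x(i) - R_y(i); compute d_i^2.
  (5-7)^2=4, (7-4)^2=9, (2-6)^2=16, (3-1)^2=4, (4-5)^2=1, (6-3)^2=9, (1-2)^2=1
sum(d^2) = 44.
Step 3: rho = 1 - 6*44 / (7*(7^2 - 1)) = 1 - 264/336 = 0.214286.
Step 4: Under H0, t = rho * sqrt((n-2)/(1-rho^2)) = 0.4906 ~ t(5).
Step 5: Two-sided p-value from the t-distribution with 5 df = 0.644512.
Step 6: alpha = 0.05. fail to reject H0.

rho = 0.2143, p = 0.644512, fail to reject H0 at alpha = 0.05.


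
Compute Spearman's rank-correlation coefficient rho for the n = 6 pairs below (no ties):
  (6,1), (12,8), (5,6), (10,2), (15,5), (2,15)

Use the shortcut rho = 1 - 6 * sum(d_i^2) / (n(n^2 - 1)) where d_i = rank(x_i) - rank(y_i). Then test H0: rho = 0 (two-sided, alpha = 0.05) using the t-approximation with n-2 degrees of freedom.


Step 1: Rank x and y separately (midranks; no ties here).
rank(x): 6->3, 12->5, 5->2, 10->4, 15->6, 2->1
rank(y): 1->1, 8->5, 6->4, 2->2, 5->3, 15->6
Step 2: d_i = R_x(i) - R_y(i); compute d_i^2.
  (3-1)^2=4, (5-5)^2=0, (2-4)^2=4, (4-2)^2=4, (6-3)^2=9, (1-6)^2=25
sum(d^2) = 46.
Step 3: rho = 1 - 6*46 / (6*(6^2 - 1)) = 1 - 276/210 = -0.314286.
Step 4: Under H0, t = rho * sqrt((n-2)/(1-rho^2)) = -0.6621 ~ t(4).
Step 5: Two-sided p-value from the t-distribution with 4 df = 0.544093.
Step 6: alpha = 0.05. fail to reject H0.

rho = -0.3143, p = 0.544093, fail to reject H0 at alpha = 0.05.


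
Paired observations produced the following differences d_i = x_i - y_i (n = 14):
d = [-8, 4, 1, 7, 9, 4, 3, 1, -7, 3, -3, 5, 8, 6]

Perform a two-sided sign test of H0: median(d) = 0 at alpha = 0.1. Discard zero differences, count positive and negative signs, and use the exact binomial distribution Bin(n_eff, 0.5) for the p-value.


Step 1: Discard zero differences. Original n = 14; n_eff = number of nonzero differences = 14.
Nonzero differences (with sign): -8, +4, +1, +7, +9, +4, +3, +1, -7, +3, -3, +5, +8, +6
Step 2: Count signs: positive = 11, negative = 3.
Step 3: Under H0: P(positive) = 0.5, so the number of positives S ~ Bin(14, 0.5).
Step 4: Two-sided exact p-value = sum of Bin(14,0.5) probabilities at or below the observed probability = 0.057373.
Step 5: alpha = 0.1. reject H0.

n_eff = 14, pos = 11, neg = 3, p = 0.057373, reject H0.


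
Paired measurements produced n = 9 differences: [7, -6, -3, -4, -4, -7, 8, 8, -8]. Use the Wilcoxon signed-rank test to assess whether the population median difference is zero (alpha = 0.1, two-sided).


Step 1: Drop any zero differences (none here) and take |d_i|.
|d| = [7, 6, 3, 4, 4, 7, 8, 8, 8]
Step 2: Midrank |d_i| (ties get averaged ranks).
ranks: |7|->5.5, |6|->4, |3|->1, |4|->2.5, |4|->2.5, |7|->5.5, |8|->8, |8|->8, |8|->8
Step 3: Attach original signs; sum ranks with positive sign and with negative sign.
W+ = 5.5 + 8 + 8 = 21.5
W- = 4 + 1 + 2.5 + 2.5 + 5.5 + 8 = 23.5
(Check: W+ + W- = 45 should equal n(n+1)/2 = 45.)
Step 4: Test statistic W = min(W+, W-) = 21.5.
Step 5: Ties in |d|, so use the tie-corrected normal approximation.
        E[W] = n(n+1)/4 = 9*10/4 = 22.5.
        Tie groups: |d|=4 (t=2), |d|=7 (t=2), |d|=8 (t=3); sum(t^3 - t) = 36.
        Var[W] = n(n+1)(2n+1)/24 - sum(t^3-t)/48 = 1710/24 - 36/48 = 70.5.
        z = (W - E[W]) / sqrt(Var[W]) = (21.5 - 22.5) / 8.3964 = -0.1191.
        Two-sided p = 2*Phi(z) = 0.905198.
Step 6: alpha = 0.1. fail to reject H0.

W+ = 21.5, W- = 23.5, W = min = 21.5, p = 0.905198, fail to reject H0.


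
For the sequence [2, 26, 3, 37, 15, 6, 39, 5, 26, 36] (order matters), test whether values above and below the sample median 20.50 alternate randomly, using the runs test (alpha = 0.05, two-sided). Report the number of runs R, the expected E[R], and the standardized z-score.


Step 1: Compute median = 20.50; label A = above, B = below.
Labels in order: BABABBABAA  (n_A = 5, n_B = 5)
Step 2: Count runs R = 8.
Step 3: Under H0 (random ordering), E[R] = 2*n_A*n_B/(n_A+n_B) + 1 = 2*5*5/10 + 1 = 6.0000.
        Var[R] = 2*n_A*n_B*(2*n_A*n_B - n_A - n_B) / ((n_A+n_B)^2 * (n_A+n_B-1)) = 2000/900 = 2.2222.
        SD[R] = 1.4907.
Step 4: Continuity-corrected z = (R - 0.5 - E[R]) / SD[R] = (8 - 0.5 - 6.0000) / 1.4907 = 1.0062.
Step 5: Two-sided p-value via normal approximation = 2*(1 - Phi(|z|)) = 0.314305.
Step 6: alpha = 0.05. fail to reject H0.

R = 8, z = 1.0062, p = 0.314305, fail to reject H0.


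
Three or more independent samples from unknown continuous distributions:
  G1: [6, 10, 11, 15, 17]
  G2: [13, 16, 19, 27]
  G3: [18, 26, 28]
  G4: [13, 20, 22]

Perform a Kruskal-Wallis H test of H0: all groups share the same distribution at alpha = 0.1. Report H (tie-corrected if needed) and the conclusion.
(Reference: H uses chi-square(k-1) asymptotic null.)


Step 1: Combine all N = 15 observations and assign midranks.
sorted (value, group, rank): (6,G1,1), (10,G1,2), (11,G1,3), (13,G2,4.5), (13,G4,4.5), (15,G1,6), (16,G2,7), (17,G1,8), (18,G3,9), (19,G2,10), (20,G4,11), (22,G4,12), (26,G3,13), (27,G2,14), (28,G3,15)
Step 2: Sum ranks within each group.
R_1 = 20 (n_1 = 5)
R_2 = 35.5 (n_2 = 4)
R_3 = 37 (n_3 = 3)
R_4 = 27.5 (n_4 = 3)
Step 3: H = 12/(N(N+1)) * sum(R_i^2/n_i) - 3(N+1)
     = 12/(15*16) * (20^2/5 + 35.5^2/4 + 37^2/3 + 27.5^2/3) - 3*16
     = 0.050000 * 1103.48 - 48
     = 7.173958.
Step 4: Ties present; correction factor C = 1 - 6/(15^3 - 15) = 0.998214. Corrected H = 7.173958 / 0.998214 = 7.186792.
Step 5: Under H0, H ~ chi^2(3); p-value = 0.066176.
Step 6: alpha = 0.1. reject H0.

H = 7.1868, df = 3, p = 0.066176, reject H0.


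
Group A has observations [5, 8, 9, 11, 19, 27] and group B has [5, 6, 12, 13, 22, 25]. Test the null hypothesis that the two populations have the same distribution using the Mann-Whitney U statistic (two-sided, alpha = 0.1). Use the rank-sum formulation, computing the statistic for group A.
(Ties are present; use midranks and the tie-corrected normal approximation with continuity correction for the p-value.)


Step 1: Combine and sort all 12 observations; assign midranks.
sorted (value, group): (5,X), (5,Y), (6,Y), (8,X), (9,X), (11,X), (12,Y), (13,Y), (19,X), (22,Y), (25,Y), (27,X)
ranks: 5->1.5, 5->1.5, 6->3, 8->4, 9->5, 11->6, 12->7, 13->8, 19->9, 22->10, 25->11, 27->12
Step 2: Rank sum for X: R1 = 1.5 + 4 + 5 + 6 + 9 + 12 = 37.5.
Step 3: U_X = R1 - n1(n1+1)/2 = 37.5 - 6*7/2 = 37.5 - 21 = 16.5.
       U_Y = n1*n2 - U_X = 36 - 16.5 = 19.5.
Step 4: Ties are present, so use the tie-corrected normal approximation (with continuity correction) for the p-value.
Step 5: p-value = 0.872559; compare to alpha = 0.1. fail to reject H0.

U_X = 16.5, p = 0.872559, fail to reject H0 at alpha = 0.1.


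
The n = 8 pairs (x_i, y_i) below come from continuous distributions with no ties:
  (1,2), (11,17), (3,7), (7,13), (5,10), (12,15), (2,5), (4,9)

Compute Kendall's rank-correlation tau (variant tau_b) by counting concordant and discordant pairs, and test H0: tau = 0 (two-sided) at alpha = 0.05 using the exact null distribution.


Step 1: Enumerate the 28 unordered pairs (i,j) with i<j and classify each by sign(x_j-x_i) * sign(y_j-y_i).
  (1,2):dx=+10,dy=+15->C; (1,3):dx=+2,dy=+5->C; (1,4):dx=+6,dy=+11->C; (1,5):dx=+4,dy=+8->C
  (1,6):dx=+11,dy=+13->C; (1,7):dx=+1,dy=+3->C; (1,8):dx=+3,dy=+7->C; (2,3):dx=-8,dy=-10->C
  (2,4):dx=-4,dy=-4->C; (2,5):dx=-6,dy=-7->C; (2,6):dx=+1,dy=-2->D; (2,7):dx=-9,dy=-12->C
  (2,8):dx=-7,dy=-8->C; (3,4):dx=+4,dy=+6->C; (3,5):dx=+2,dy=+3->C; (3,6):dx=+9,dy=+8->C
  (3,7):dx=-1,dy=-2->C; (3,8):dx=+1,dy=+2->C; (4,5):dx=-2,dy=-3->C; (4,6):dx=+5,dy=+2->C
  (4,7):dx=-5,dy=-8->C; (4,8):dx=-3,dy=-4->C; (5,6):dx=+7,dy=+5->C; (5,7):dx=-3,dy=-5->C
  (5,8):dx=-1,dy=-1->C; (6,7):dx=-10,dy=-10->C; (6,8):dx=-8,dy=-6->C; (7,8):dx=+2,dy=+4->C
Step 2: C = 27, D = 1, total pairs = 28.
Step 3: tau = (C - D)/(n(n-1)/2) = (27 - 1)/28 = 0.928571.
Step 4: Exact two-sided p-value (enumerate n! = 40320 permutations of y under H0): p = 0.000397.
Step 5: alpha = 0.05. reject H0.

tau_b = 0.9286 (C=27, D=1), p = 0.000397, reject H0.


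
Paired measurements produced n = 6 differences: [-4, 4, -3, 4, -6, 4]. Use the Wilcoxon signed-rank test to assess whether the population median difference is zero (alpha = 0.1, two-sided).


Step 1: Drop any zero differences (none here) and take |d_i|.
|d| = [4, 4, 3, 4, 6, 4]
Step 2: Midrank |d_i| (ties get averaged ranks).
ranks: |4|->3.5, |4|->3.5, |3|->1, |4|->3.5, |6|->6, |4|->3.5
Step 3: Attach original signs; sum ranks with positive sign and with negative sign.
W+ = 3.5 + 3.5 + 3.5 = 10.5
W- = 3.5 + 1 + 6 = 10.5
(Check: W+ + W- = 21 should equal n(n+1)/2 = 21.)
Step 4: Test statistic W = min(W+, W-) = 10.5.
Step 5: Ties in |d|, so use the tie-corrected normal approximation.
        E[W] = n(n+1)/4 = 6*7/4 = 10.5.
        Tie groups: |d|=4 (t=4); sum(t^3 - t) = 60.
        Var[W] = n(n+1)(2n+1)/24 - sum(t^3-t)/48 = 546/24 - 60/48 = 21.5.
        z = (W - E[W]) / sqrt(Var[W]) = (10.5 - 10.5) / 4.6368 = 0.0000.
        Two-sided p = 2*Phi(z) = 1.000000.
Step 6: alpha = 0.1. fail to reject H0.

W+ = 10.5, W- = 10.5, W = min = 10.5, p = 1.000000, fail to reject H0.


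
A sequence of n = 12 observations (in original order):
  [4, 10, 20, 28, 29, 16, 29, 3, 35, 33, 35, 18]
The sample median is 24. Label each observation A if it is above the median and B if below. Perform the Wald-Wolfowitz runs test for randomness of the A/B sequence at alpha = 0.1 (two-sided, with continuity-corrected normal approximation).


Step 1: Compute median = 24; label A = above, B = below.
Labels in order: BBBAABABAAAB  (n_A = 6, n_B = 6)
Step 2: Count runs R = 7.
Step 3: Under H0 (random ordering), E[R] = 2*n_A*n_B/(n_A+n_B) + 1 = 2*6*6/12 + 1 = 7.0000.
        Var[R] = 2*n_A*n_B*(2*n_A*n_B - n_A - n_B) / ((n_A+n_B)^2 * (n_A+n_B-1)) = 4320/1584 = 2.7273.
        SD[R] = 1.6514.
Step 4: R = E[R], so z = 0 with no continuity correction.
Step 5: Two-sided p-value via normal approximation = 2*(1 - Phi(|z|)) = 1.000000.
Step 6: alpha = 0.1. fail to reject H0.

R = 7, z = 0.0000, p = 1.000000, fail to reject H0.


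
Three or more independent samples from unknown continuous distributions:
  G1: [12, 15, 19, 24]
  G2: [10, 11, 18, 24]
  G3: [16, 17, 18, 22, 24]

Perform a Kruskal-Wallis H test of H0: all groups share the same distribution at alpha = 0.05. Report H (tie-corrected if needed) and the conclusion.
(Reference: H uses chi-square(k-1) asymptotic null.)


Step 1: Combine all N = 13 observations and assign midranks.
sorted (value, group, rank): (10,G2,1), (11,G2,2), (12,G1,3), (15,G1,4), (16,G3,5), (17,G3,6), (18,G2,7.5), (18,G3,7.5), (19,G1,9), (22,G3,10), (24,G1,12), (24,G2,12), (24,G3,12)
Step 2: Sum ranks within each group.
R_1 = 28 (n_1 = 4)
R_2 = 22.5 (n_2 = 4)
R_3 = 40.5 (n_3 = 5)
Step 3: H = 12/(N(N+1)) * sum(R_i^2/n_i) - 3(N+1)
     = 12/(13*14) * (28^2/4 + 22.5^2/4 + 40.5^2/5) - 3*14
     = 0.065934 * 650.612 - 42
     = 0.897527.
Step 4: Ties present; correction factor C = 1 - 30/(13^3 - 13) = 0.986264. Corrected H = 0.897527 / 0.986264 = 0.910028.
Step 5: Under H0, H ~ chi^2(2); p-value = 0.634439.
Step 6: alpha = 0.05. fail to reject H0.

H = 0.9100, df = 2, p = 0.634439, fail to reject H0.


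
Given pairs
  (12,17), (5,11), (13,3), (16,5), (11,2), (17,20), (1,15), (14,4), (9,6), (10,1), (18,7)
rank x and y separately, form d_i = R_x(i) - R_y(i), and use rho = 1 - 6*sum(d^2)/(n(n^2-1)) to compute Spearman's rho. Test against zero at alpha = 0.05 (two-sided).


Step 1: Rank x and y separately (midranks; no ties here).
rank(x): 12->6, 5->2, 13->7, 16->9, 11->5, 17->10, 1->1, 14->8, 9->3, 10->4, 18->11
rank(y): 17->10, 11->8, 3->3, 5->5, 2->2, 20->11, 15->9, 4->4, 6->6, 1->1, 7->7
Step 2: d_i = R_x(i) - R_y(i); compute d_i^2.
  (6-10)^2=16, (2-8)^2=36, (7-3)^2=16, (9-5)^2=16, (5-2)^2=9, (10-11)^2=1, (1-9)^2=64, (8-4)^2=16, (3-6)^2=9, (4-1)^2=9, (11-7)^2=16
sum(d^2) = 208.
Step 3: rho = 1 - 6*208 / (11*(11^2 - 1)) = 1 - 1248/1320 = 0.054545.
Step 4: Under H0, t = rho * sqrt((n-2)/(1-rho^2)) = 0.1639 ~ t(9).
Step 5: Two-sided p-value from the t-distribution with 9 df = 0.873447.
Step 6: alpha = 0.05. fail to reject H0.

rho = 0.0545, p = 0.873447, fail to reject H0 at alpha = 0.05.


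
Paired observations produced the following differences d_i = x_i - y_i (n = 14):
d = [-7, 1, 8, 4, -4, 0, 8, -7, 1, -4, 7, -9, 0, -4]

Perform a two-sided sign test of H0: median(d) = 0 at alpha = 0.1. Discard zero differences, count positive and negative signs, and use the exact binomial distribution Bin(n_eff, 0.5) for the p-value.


Step 1: Discard zero differences. Original n = 14; n_eff = number of nonzero differences = 12.
Nonzero differences (with sign): -7, +1, +8, +4, -4, +8, -7, +1, -4, +7, -9, -4
Step 2: Count signs: positive = 6, negative = 6.
Step 3: Under H0: P(positive) = 0.5, so the number of positives S ~ Bin(12, 0.5).
Step 4: Two-sided exact p-value = sum of Bin(12,0.5) probabilities at or below the observed probability = 1.000000.
Step 5: alpha = 0.1. fail to reject H0.

n_eff = 12, pos = 6, neg = 6, p = 1.000000, fail to reject H0.


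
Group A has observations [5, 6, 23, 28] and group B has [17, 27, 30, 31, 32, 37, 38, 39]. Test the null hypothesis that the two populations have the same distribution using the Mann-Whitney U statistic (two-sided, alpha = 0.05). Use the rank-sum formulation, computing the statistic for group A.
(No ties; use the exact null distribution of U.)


Step 1: Combine and sort all 12 observations; assign midranks.
sorted (value, group): (5,X), (6,X), (17,Y), (23,X), (27,Y), (28,X), (30,Y), (31,Y), (32,Y), (37,Y), (38,Y), (39,Y)
ranks: 5->1, 6->2, 17->3, 23->4, 27->5, 28->6, 30->7, 31->8, 32->9, 37->10, 38->11, 39->12
Step 2: Rank sum for X: R1 = 1 + 2 + 4 + 6 = 13.
Step 3: U_X = R1 - n1(n1+1)/2 = 13 - 4*5/2 = 13 - 10 = 3.
       U_Y = n1*n2 - U_X = 32 - 3 = 29.
Step 4: No ties, so the exact null distribution of U (based on enumerating the C(12,4) = 495 equally likely rank assignments) gives the two-sided p-value.
Step 5: p-value = 0.028283; compare to alpha = 0.05. reject H0.

U_X = 3, p = 0.028283, reject H0 at alpha = 0.05.


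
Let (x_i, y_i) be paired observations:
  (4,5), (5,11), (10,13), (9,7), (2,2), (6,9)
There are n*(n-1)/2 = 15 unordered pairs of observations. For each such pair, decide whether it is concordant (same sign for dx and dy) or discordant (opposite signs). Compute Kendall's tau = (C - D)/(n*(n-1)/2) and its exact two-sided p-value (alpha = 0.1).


Step 1: Enumerate the 15 unordered pairs (i,j) with i<j and classify each by sign(x_j-x_i) * sign(y_j-y_i).
  (1,2):dx=+1,dy=+6->C; (1,3):dx=+6,dy=+8->C; (1,4):dx=+5,dy=+2->C; (1,5):dx=-2,dy=-3->C
  (1,6):dx=+2,dy=+4->C; (2,3):dx=+5,dy=+2->C; (2,4):dx=+4,dy=-4->D; (2,5):dx=-3,dy=-9->C
  (2,6):dx=+1,dy=-2->D; (3,4):dx=-1,dy=-6->C; (3,5):dx=-8,dy=-11->C; (3,6):dx=-4,dy=-4->C
  (4,5):dx=-7,dy=-5->C; (4,6):dx=-3,dy=+2->D; (5,6):dx=+4,dy=+7->C
Step 2: C = 12, D = 3, total pairs = 15.
Step 3: tau = (C - D)/(n(n-1)/2) = (12 - 3)/15 = 0.600000.
Step 4: Exact two-sided p-value (enumerate n! = 720 permutations of y under H0): p = 0.136111.
Step 5: alpha = 0.1. fail to reject H0.

tau_b = 0.6000 (C=12, D=3), p = 0.136111, fail to reject H0.


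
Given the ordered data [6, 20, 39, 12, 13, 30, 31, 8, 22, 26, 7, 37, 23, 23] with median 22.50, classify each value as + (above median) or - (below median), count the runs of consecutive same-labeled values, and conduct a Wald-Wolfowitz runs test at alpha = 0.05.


Step 1: Compute median = 22.50; label A = above, B = below.
Labels in order: BBABBAABBABAAA  (n_A = 7, n_B = 7)
Step 2: Count runs R = 8.
Step 3: Under H0 (random ordering), E[R] = 2*n_A*n_B/(n_A+n_B) + 1 = 2*7*7/14 + 1 = 8.0000.
        Var[R] = 2*n_A*n_B*(2*n_A*n_B - n_A - n_B) / ((n_A+n_B)^2 * (n_A+n_B-1)) = 8232/2548 = 3.2308.
        SD[R] = 1.7974.
Step 4: R = E[R], so z = 0 with no continuity correction.
Step 5: Two-sided p-value via normal approximation = 2*(1 - Phi(|z|)) = 1.000000.
Step 6: alpha = 0.05. fail to reject H0.

R = 8, z = 0.0000, p = 1.000000, fail to reject H0.


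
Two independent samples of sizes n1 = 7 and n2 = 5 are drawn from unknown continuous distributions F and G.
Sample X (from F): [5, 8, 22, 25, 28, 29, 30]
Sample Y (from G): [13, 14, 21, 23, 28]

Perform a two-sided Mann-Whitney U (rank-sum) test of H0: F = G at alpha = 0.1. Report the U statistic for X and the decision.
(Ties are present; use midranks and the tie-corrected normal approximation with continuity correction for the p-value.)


Step 1: Combine and sort all 12 observations; assign midranks.
sorted (value, group): (5,X), (8,X), (13,Y), (14,Y), (21,Y), (22,X), (23,Y), (25,X), (28,X), (28,Y), (29,X), (30,X)
ranks: 5->1, 8->2, 13->3, 14->4, 21->5, 22->6, 23->7, 25->8, 28->9.5, 28->9.5, 29->11, 30->12
Step 2: Rank sum for X: R1 = 1 + 2 + 6 + 8 + 9.5 + 11 + 12 = 49.5.
Step 3: U_X = R1 - n1(n1+1)/2 = 49.5 - 7*8/2 = 49.5 - 28 = 21.5.
       U_Y = n1*n2 - U_X = 35 - 21.5 = 13.5.
Step 4: Ties are present, so use the tie-corrected normal approximation (with continuity correction) for the p-value.
Step 5: p-value = 0.569088; compare to alpha = 0.1. fail to reject H0.

U_X = 21.5, p = 0.569088, fail to reject H0 at alpha = 0.1.


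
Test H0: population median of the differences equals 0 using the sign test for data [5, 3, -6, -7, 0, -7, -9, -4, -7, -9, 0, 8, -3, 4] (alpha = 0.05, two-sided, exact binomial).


Step 1: Discard zero differences. Original n = 14; n_eff = number of nonzero differences = 12.
Nonzero differences (with sign): +5, +3, -6, -7, -7, -9, -4, -7, -9, +8, -3, +4
Step 2: Count signs: positive = 4, negative = 8.
Step 3: Under H0: P(positive) = 0.5, so the number of positives S ~ Bin(12, 0.5).
Step 4: Two-sided exact p-value = sum of Bin(12,0.5) probabilities at or below the observed probability = 0.387695.
Step 5: alpha = 0.05. fail to reject H0.

n_eff = 12, pos = 4, neg = 8, p = 0.387695, fail to reject H0.


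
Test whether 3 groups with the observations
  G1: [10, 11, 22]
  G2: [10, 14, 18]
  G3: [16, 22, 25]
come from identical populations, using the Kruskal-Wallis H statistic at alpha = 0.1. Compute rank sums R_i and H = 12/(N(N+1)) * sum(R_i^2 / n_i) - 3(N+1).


Step 1: Combine all N = 9 observations and assign midranks.
sorted (value, group, rank): (10,G1,1.5), (10,G2,1.5), (11,G1,3), (14,G2,4), (16,G3,5), (18,G2,6), (22,G1,7.5), (22,G3,7.5), (25,G3,9)
Step 2: Sum ranks within each group.
R_1 = 12 (n_1 = 3)
R_2 = 11.5 (n_2 = 3)
R_3 = 21.5 (n_3 = 3)
Step 3: H = 12/(N(N+1)) * sum(R_i^2/n_i) - 3(N+1)
     = 12/(9*10) * (12^2/3 + 11.5^2/3 + 21.5^2/3) - 3*10
     = 0.133333 * 246.167 - 30
     = 2.822222.
Step 4: Ties present; correction factor C = 1 - 12/(9^3 - 9) = 0.983333. Corrected H = 2.822222 / 0.983333 = 2.870056.
Step 5: Under H0, H ~ chi^2(2); p-value = 0.238109.
Step 6: alpha = 0.1. fail to reject H0.

H = 2.8701, df = 2, p = 0.238109, fail to reject H0.
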